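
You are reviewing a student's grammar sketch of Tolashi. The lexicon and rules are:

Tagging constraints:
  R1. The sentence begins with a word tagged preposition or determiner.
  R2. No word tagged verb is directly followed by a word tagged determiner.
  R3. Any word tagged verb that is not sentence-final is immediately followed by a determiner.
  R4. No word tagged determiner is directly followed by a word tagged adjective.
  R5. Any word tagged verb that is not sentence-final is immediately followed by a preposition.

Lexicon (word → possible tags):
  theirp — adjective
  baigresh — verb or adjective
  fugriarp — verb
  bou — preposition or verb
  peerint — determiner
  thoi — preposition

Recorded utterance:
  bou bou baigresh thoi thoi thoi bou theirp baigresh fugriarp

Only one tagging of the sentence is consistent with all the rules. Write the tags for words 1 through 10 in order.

preposition preposition adjective preposition preposition preposition preposition adjective adjective verb

Candidates per position — 1:bou {preposition,verb}; 2:bou {preposition,verb}; 3:baigresh {verb,adjective}; 4:thoi {preposition}; 5:thoi {preposition}; 6:thoi {preposition}; 7:bou {preposition,verb}; 8:theirp {adjective}; 9:baigresh {verb,adjective}; 10:fugriarp {verb}.
Position 1: verb is ruled out by rule 1; that leaves preposition.
Position 2: verb is ruled out by rule 3; that leaves preposition.
Position 3: verb is ruled out by rule 3; that leaves adjective.
Position 7: verb is ruled out by rule 3; that leaves preposition.
Position 9: verb is ruled out by rule 3; that leaves adjective.
That leaves exactly one tagging: preposition preposition adjective preposition preposition preposition preposition adjective adjective verb.
Verifying each rule — rule 1 ✓; rule 2 ✓; rule 3 ✓; rule 4 ✓; rule 5 ✓.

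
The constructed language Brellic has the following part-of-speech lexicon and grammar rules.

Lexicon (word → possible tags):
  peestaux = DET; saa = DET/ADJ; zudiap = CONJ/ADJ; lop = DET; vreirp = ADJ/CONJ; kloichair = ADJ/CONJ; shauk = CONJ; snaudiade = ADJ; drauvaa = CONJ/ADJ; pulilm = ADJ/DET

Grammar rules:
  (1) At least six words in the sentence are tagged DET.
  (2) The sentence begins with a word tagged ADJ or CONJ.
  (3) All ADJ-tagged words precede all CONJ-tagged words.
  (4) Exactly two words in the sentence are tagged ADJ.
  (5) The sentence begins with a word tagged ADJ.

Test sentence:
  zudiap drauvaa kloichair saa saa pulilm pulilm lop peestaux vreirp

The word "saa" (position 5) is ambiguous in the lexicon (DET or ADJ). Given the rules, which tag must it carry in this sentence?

Candidates per position — 1:zudiap {CONJ,ADJ}; 2:drauvaa {CONJ,ADJ}; 3:kloichair {ADJ,CONJ}; 4:saa {DET,ADJ}; 5:saa {DET,ADJ}; 6:pulilm {ADJ,DET}; 7:pulilm {ADJ,DET}; 8:lop {DET}; 9:peestaux {DET}; 10:vreirp {ADJ,CONJ}.
Word 1 cannot be CONJ — rule 5 would then fail for every completion. It is ADJ.
Word 4 cannot be ADJ — rule 1 would then fail for every completion. It is DET.
Word 5 cannot be ADJ — rule 1 would then fail for every completion. It is DET.
Word 6 cannot be ADJ — rule 1 would then fail for every completion. It is DET.
Word 7 cannot be ADJ — rule 1 would then fail for every completion. It is DET.
The remaining ambiguous positions (2, 3, 10) are resolved jointly — only one combination satisfies every rule.
The only consistent sequence is: ADJ ADJ CONJ DET DET DET DET DET DET CONJ.
Verifying each rule — rule 1 holds; rule 2 holds; rule 3 holds; rule 4 holds; rule 5 holds.

DET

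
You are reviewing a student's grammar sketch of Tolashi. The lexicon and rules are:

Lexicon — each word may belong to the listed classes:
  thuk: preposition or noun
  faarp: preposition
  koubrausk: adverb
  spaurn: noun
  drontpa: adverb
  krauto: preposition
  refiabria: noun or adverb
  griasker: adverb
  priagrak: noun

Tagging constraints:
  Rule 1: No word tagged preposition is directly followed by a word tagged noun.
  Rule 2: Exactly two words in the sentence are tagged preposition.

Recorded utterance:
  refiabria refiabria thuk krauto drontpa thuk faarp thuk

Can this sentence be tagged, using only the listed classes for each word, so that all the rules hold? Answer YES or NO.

NO

Candidates per position — 1:refiabria {noun,adverb}; 2:refiabria {noun,adverb}; 3:thuk {preposition,noun}; 4:krauto {preposition}; 5:drontpa {adverb}; 6:thuk {preposition,noun}; 7:faarp {preposition}; 8:thuk {preposition,noun}.
Every candidate sequence violates at least one rule; no consistent tagging exists.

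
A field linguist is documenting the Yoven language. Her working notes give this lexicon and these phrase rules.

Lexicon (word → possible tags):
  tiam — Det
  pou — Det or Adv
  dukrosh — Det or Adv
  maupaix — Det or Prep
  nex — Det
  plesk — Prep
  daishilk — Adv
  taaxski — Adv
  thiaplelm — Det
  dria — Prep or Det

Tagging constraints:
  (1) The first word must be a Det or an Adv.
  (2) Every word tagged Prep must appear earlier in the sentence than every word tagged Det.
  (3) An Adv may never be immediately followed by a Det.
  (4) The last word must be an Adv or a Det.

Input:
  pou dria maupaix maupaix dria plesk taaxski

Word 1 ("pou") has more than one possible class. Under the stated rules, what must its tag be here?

Adv

Candidates per position — 1:pou {Det,Adv}; 2:dria {Prep,Det}; 3:maupaix {Det,Prep}; 4:maupaix {Det,Prep}; 5:dria {Prep,Det}; 6:plesk {Prep}; 7:taaxski {Adv}.
If word 1 were Det, no tagging could satisfy rule 2; so word 1 is Adv.
If word 2 were Det, no tagging could satisfy rule 2; so word 2 is Prep.
If word 3 were Det, no tagging could satisfy rule 2; so word 3 is Prep.
If word 4 were Det, no tagging could satisfy rule 2; so word 4 is Prep.
If word 5 were Det, no tagging could satisfy rule 2; so word 5 is Prep.
That leaves exactly one tagging: Adv Prep Prep Prep Prep Prep Adv.
Rule-by-rule: rule 1 ok; rule 2 ok; rule 3 ok; rule 4 ok.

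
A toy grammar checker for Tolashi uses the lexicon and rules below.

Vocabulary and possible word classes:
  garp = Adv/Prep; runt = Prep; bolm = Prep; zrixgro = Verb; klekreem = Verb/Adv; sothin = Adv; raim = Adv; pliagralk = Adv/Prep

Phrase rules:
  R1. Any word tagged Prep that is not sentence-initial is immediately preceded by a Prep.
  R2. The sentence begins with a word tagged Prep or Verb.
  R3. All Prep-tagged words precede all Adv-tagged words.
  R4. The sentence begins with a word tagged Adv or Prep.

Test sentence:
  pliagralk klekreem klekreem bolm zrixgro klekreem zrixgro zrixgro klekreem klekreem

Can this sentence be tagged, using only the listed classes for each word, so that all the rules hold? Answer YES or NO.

Candidates per position — 1:pliagralk {Adv,Prep}; 2:klekreem {Verb,Adv}; 3:klekreem {Verb,Adv}; 4:bolm {Prep}; 5:zrixgro {Verb}; 6:klekreem {Verb,Adv}; 7:zrixgro {Verb}; 8:zrixgro {Verb}; 9:klekreem {Verb,Adv}; 10:klekreem {Verb,Adv}.
Rule 1 cannot be satisfied by any choice of tags from the lexicon.
So there is no consistent tagging.

NO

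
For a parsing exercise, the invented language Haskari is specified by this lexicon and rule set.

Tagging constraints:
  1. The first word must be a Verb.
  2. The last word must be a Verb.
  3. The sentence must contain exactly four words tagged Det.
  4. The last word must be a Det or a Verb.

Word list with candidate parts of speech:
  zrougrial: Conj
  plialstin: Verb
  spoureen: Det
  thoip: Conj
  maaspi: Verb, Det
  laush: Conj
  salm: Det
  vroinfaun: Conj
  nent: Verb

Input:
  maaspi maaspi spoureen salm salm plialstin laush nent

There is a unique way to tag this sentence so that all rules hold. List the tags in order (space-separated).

Candidates per position — 1:maaspi {Verb,Det}; 2:maaspi {Verb,Det}; 3:spoureen {Det}; 4:salm {Det}; 5:salm {Det}; 6:plialstin {Verb}; 7:laush {Conj}; 8:nent {Verb}.
Position 1: Det is ruled out by rule 1; that leaves Verb.
Position 2: Verb is ruled out by rule 3; that leaves Det.
That leaves exactly one tagging: Verb Det Det Det Det Verb Conj Verb.
Verifying each rule — rule 1 ok; rule 2 ok; rule 3 ok; rule 4 ok.

Verb Det Det Det Det Verb Conj Verb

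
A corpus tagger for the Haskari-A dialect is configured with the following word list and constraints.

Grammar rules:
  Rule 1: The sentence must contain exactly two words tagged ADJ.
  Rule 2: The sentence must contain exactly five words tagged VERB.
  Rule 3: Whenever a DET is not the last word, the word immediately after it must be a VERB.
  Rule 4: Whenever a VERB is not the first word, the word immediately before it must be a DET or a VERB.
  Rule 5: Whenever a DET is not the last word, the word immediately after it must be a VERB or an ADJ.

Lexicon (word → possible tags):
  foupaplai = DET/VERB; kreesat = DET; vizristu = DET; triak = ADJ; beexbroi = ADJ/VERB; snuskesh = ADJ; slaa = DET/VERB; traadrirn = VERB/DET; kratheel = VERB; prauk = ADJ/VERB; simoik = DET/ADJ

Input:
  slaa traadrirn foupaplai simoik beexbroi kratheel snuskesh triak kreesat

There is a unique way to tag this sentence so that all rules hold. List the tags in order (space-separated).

VERB VERB VERB DET VERB VERB ADJ ADJ DET

Candidates per position — 1:slaa {DET,VERB}; 2:traadrirn {VERB,DET}; 3:foupaplai {DET,VERB}; 4:simoik {DET,ADJ}; 5:beexbroi {ADJ,VERB}; 6:kratheel {VERB}; 7:snuskesh {ADJ}; 8:triak {ADJ}; 9:kreesat {DET}.
If word 1 were DET, no tagging could satisfy rule 2; so word 1 is VERB.
If word 2 were DET, no tagging could satisfy rule 2; so word 2 is VERB.
If word 3 were DET, no tagging could satisfy rule 2; so word 3 is VERB.
If word 4 were ADJ, no tagging could satisfy rule 1; so word 4 is DET.
If word 5 were ADJ, no tagging could satisfy rule 1; so word 5 is VERB.
That leaves exactly one tagging: VERB VERB VERB DET VERB VERB ADJ ADJ DET.
Rule-by-rule: rule 1 ✓; rule 2 ✓; rule 3 ✓; rule 4 ✓; rule 5 ✓.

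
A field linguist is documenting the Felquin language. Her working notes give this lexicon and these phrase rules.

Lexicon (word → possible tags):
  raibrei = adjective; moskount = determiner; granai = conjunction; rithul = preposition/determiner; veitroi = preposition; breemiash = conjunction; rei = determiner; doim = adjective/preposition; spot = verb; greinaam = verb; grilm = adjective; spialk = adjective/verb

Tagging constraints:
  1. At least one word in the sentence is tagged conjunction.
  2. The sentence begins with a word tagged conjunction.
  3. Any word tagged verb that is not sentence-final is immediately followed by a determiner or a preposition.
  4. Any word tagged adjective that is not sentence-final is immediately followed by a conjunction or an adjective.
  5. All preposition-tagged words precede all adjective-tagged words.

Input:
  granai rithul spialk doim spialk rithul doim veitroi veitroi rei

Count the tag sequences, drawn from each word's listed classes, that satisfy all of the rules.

Candidates per position — 1:granai {conjunction}; 2:rithul {preposition,determiner}; 3:spialk {adjective,verb}; 4:doim {adjective,preposition}; 5:spialk {adjective,verb}; 6:rithul {preposition,determiner}; 7:doim {adjective,preposition}; 8:veitroi {preposition}; 9:veitroi {preposition}; 10:rei {determiner}.
There are 64 candidate sequences in total.
The sequences that satisfy every rule: conjunction preposition verb preposition verb preposition preposition preposition preposition determiner; conjunction preposition verb preposition verb determiner preposition preposition preposition determiner; conjunction determiner verb preposition verb preposition preposition preposition preposition determiner; conjunction determiner verb preposition verb determiner preposition preposition preposition determiner.
Count = 4.

4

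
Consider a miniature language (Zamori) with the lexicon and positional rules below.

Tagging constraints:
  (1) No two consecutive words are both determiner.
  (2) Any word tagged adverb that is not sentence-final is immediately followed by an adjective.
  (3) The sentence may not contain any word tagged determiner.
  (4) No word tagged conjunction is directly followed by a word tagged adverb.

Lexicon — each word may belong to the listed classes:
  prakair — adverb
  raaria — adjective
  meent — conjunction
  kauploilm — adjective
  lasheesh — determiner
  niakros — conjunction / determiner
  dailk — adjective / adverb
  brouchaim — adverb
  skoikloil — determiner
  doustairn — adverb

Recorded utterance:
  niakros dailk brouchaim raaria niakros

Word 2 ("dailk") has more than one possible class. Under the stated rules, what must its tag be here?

adjective

Candidates per position — 1:niakros {conjunction,determiner}; 2:dailk {adjective,adverb}; 3:brouchaim {adverb}; 4:raaria {adjective}; 5:niakros {conjunction,determiner}.
At position 1, choosing determiner makes rule 3 impossible to satisfy; hence conjunction.
At position 2, choosing adverb makes rule 2 impossible to satisfy; hence adjective.
At position 5, choosing determiner makes rule 3 impossible to satisfy; hence conjunction.
The unique satisfying tagging is: conjunction adjective adverb adjective conjunction.
Check: rule 1 satisfied; rule 2 satisfied; rule 3 satisfied; rule 4 satisfied.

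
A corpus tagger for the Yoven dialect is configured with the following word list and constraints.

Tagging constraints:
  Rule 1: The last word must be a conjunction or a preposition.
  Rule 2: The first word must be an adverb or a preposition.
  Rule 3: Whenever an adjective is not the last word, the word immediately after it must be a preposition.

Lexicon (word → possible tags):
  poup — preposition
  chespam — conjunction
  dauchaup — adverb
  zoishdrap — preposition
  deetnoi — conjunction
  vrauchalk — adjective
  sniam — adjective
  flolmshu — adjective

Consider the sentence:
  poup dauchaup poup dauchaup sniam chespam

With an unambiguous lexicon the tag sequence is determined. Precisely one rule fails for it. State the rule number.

Fixed tagging: preposition adverb preposition adverb adjective conjunction.
Checking each rule: R1 pass, R2 pass, R3 fail.
Only rule 3 fails.

3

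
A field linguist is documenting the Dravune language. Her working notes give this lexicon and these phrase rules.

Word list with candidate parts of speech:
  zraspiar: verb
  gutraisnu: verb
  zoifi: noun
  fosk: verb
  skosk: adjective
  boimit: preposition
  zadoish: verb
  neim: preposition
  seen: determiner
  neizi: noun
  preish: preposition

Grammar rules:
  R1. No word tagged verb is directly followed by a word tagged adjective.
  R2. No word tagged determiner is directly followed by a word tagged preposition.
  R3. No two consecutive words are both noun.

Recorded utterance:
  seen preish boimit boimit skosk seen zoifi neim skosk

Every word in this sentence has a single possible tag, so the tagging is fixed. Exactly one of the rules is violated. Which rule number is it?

Fixed tagging: determiner preposition preposition preposition adjective determiner noun preposition adjective.
Checking each rule: R1 pass, R2 fail, R3 pass.
Only rule 2 fails.

2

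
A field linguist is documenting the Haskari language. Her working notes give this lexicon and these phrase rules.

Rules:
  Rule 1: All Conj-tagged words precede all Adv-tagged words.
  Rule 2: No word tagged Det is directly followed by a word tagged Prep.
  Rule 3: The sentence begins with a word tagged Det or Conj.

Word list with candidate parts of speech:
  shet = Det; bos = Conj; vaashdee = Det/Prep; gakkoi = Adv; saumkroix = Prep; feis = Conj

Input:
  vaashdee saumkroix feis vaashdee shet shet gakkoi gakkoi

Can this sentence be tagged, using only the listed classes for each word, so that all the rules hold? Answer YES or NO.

Candidates per position — 1:vaashdee {Det,Prep}; 2:saumkroix {Prep}; 3:feis {Conj}; 4:vaashdee {Det,Prep}; 5:shet {Det}; 6:shet {Det}; 7:gakkoi {Adv}; 8:gakkoi {Adv}.
Every candidate sequence violates at least one rule; no consistent tagging exists.

NO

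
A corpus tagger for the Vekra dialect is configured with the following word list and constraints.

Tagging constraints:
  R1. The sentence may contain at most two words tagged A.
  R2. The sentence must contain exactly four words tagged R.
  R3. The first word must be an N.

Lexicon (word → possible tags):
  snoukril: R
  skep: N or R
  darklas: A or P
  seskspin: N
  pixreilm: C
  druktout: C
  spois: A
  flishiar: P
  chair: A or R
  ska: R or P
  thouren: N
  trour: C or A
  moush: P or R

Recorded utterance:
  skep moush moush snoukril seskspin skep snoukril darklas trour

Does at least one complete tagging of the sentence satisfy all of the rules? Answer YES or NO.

Candidates per position — 1:skep {N,R}; 2:moush {P,R}; 3:moush {P,R}; 4:snoukril {R}; 5:seskspin {N}; 6:skep {N,R}; 7:snoukril {R}; 8:darklas {A,P}; 9:trour {C,A}.
One satisfying assignment: N R R R N N R P A.
Verifying each rule — rule 1 ok; rule 2 ok; rule 3 ok.

YES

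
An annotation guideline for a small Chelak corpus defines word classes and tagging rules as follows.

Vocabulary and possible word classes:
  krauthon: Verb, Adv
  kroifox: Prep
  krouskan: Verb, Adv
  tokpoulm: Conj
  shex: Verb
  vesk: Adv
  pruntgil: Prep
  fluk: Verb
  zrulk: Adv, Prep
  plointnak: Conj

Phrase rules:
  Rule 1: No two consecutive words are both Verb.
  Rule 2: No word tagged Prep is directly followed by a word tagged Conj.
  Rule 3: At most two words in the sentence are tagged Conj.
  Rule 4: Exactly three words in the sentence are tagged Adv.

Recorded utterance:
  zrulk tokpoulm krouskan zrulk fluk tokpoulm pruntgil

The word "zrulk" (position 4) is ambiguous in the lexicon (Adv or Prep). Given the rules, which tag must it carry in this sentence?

Adv

Candidates per position — 1:zrulk {Adv,Prep}; 2:tokpoulm {Conj}; 3:krouskan {Verb,Adv}; 4:zrulk {Adv,Prep}; 5:fluk {Verb}; 6:tokpoulm {Conj}; 7:pruntgil {Prep}.
Word 1 cannot be Prep — rule 2 would then fail for every completion. It is Adv.
Word 3 cannot be Verb — rule 4 would then fail for every completion. It is Adv.
Word 4 cannot be Prep — rule 4 would then fail for every completion. It is Adv.
The only consistent sequence is: Adv Conj Adv Adv Verb Conj Prep.
Check: rule 1 satisfied; rule 2 satisfied; rule 3 satisfied; rule 4 satisfied.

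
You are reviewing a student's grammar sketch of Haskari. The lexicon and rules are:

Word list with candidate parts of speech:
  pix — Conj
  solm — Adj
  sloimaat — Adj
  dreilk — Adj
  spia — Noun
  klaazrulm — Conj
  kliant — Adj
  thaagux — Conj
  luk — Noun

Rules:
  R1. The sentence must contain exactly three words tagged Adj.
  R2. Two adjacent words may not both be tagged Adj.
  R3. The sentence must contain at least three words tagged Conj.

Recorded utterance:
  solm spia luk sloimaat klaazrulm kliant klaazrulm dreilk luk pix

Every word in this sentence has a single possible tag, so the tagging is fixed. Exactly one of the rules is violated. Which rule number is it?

Fixed tagging: Adj Noun Noun Adj Conj Adj Conj Adj Noun Conj.
Checking each rule: R1 ✗, R2 ✓, R3 ✓.
Only rule 1 fails.

1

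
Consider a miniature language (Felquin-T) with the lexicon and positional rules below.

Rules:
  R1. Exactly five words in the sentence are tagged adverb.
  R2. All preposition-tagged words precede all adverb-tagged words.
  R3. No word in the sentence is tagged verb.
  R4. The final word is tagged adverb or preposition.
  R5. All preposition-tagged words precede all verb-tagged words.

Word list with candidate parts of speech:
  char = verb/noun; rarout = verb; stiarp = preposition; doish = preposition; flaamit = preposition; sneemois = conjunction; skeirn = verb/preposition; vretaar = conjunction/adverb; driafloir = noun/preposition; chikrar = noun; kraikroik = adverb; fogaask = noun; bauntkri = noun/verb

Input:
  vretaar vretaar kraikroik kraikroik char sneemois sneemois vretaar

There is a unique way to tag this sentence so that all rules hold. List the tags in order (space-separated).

adverb adverb adverb adverb noun conjunction conjunction adverb

Candidates per position — 1:vretaar {conjunction,adverb}; 2:vretaar {conjunction,adverb}; 3:kraikroik {adverb}; 4:kraikroik {adverb}; 5:char {verb,noun}; 6:sneemois {conjunction}; 7:sneemois {conjunction}; 8:vretaar {conjunction,adverb}.
Position 1: conjunction is ruled out by rule 1; that leaves adverb.
Position 2: conjunction is ruled out by rule 1; that leaves adverb.
Position 5: verb is ruled out by rule 3; that leaves noun.
Position 8: conjunction is ruled out by rule 1; that leaves adverb.
The unique satisfying tagging is: adverb adverb adverb adverb noun conjunction conjunction adverb.
Checking: rule 1 holds; rule 2 holds; rule 3 holds; rule 4 holds; rule 5 holds.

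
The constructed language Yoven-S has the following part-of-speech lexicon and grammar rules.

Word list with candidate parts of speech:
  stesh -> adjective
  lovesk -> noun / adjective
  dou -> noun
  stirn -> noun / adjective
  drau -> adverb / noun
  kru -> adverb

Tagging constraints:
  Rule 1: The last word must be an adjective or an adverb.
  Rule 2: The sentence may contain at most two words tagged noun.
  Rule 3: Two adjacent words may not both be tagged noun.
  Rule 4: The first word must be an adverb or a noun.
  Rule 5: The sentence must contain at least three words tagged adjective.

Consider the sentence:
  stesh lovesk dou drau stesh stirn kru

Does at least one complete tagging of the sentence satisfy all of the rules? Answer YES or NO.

NO

Candidates per position — 1:stesh {adjective}; 2:lovesk {noun,adjective}; 3:dou {noun}; 4:drau {adverb,noun}; 5:stesh {adjective}; 6:stirn {noun,adjective}; 7:kru {adverb}.
Rule 4 cannot be satisfied by any choice of tags from the lexicon.
So there is no consistent tagging.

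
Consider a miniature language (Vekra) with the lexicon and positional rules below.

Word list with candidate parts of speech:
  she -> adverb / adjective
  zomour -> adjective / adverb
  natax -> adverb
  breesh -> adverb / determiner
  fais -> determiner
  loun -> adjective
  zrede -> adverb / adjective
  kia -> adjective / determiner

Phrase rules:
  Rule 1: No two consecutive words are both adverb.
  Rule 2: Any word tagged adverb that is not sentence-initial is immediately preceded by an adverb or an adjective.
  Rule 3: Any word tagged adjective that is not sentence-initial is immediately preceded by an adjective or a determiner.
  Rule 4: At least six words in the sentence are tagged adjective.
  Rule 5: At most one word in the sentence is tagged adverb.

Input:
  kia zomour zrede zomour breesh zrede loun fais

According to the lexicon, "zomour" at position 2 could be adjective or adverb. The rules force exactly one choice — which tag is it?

adjective

Candidates per position — 1:kia {adjective,determiner}; 2:zomour {adjective,adverb}; 3:zrede {adverb,adjective}; 4:zomour {adjective,adverb}; 5:breesh {adverb,determiner}; 6:zrede {adverb,adjective}; 7:loun {adjective}; 8:fais {determiner}.
Word 1 cannot be determiner — rule 4 would then fail for every completion. It is adjective.
Word 2 cannot be adverb — rule 4 would then fail for every completion. It is adjective.
Word 3 cannot be adverb — rule 4 would then fail for every completion. It is adjective.
Word 4 cannot be adverb — rule 4 would then fail for every completion. It is adjective.
Word 5 cannot be adverb — rule 3 would then fail for every completion. It is determiner.
Word 6 cannot be adverb — rule 2 would then fail for every completion. It is adjective.
The unique satisfying tagging is: adjective adjective adjective adjective determiner adjective adjective determiner.
Checking: rule 1 ✓; rule 2 ✓; rule 3 ✓; rule 4 ✓; rule 5 ✓.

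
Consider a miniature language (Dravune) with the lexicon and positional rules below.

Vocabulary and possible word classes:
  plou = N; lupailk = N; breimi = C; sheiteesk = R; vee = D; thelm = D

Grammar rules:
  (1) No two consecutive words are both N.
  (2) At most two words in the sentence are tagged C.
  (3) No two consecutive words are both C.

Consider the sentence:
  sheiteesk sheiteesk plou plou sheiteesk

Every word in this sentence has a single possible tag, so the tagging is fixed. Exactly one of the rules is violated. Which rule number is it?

Fixed tagging: R R N N R.
Applying the rules: R1 violated, R2 holds, R3 holds.
Only rule 1 fails.

1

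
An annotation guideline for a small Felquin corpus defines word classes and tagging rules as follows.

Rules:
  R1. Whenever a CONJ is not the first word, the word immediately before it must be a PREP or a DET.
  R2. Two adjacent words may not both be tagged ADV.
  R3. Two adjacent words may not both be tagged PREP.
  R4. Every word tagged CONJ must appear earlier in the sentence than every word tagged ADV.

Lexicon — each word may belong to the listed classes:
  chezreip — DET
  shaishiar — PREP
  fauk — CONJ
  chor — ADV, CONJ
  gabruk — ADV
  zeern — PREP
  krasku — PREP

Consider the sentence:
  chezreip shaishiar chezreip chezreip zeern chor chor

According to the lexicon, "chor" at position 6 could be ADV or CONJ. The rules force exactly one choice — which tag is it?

Candidates per position — 1:chezreip {DET}; 2:shaishiar {PREP}; 3:chezreip {DET}; 4:chezreip {DET}; 5:zeern {PREP}; 6:chor {ADV,CONJ}; 7:chor {ADV,CONJ}.
Position 7: tagging it CONJ would leave rule 1 unsatisfiable, so it must be ADV.
Position 6: tagging it ADV would leave rule 2 unsatisfiable, so it must be CONJ.
That leaves exactly one tagging: DET PREP DET DET PREP CONJ ADV.
Verifying each rule — rule 1 ok; rule 2 ok; rule 3 ok; rule 4 ok.

CONJ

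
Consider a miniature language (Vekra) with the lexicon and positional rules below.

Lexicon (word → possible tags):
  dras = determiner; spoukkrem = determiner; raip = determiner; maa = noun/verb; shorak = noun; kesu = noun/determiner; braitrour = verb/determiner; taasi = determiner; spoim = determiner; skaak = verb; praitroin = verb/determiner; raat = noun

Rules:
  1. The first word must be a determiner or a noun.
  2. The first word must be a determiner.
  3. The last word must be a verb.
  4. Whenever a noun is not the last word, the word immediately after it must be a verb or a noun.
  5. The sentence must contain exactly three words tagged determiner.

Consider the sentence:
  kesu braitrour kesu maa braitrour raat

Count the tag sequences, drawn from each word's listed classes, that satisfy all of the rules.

0

Candidates per position — 1:kesu {noun,determiner}; 2:braitrour {verb,determiner}; 3:kesu {noun,determiner}; 4:maa {noun,verb}; 5:braitrour {verb,determiner}; 6:raat {noun}.
There are 32 candidate sequences in total.
Rule 3 cannot be satisfied by any choice of tags from the lexicon.
So there is no consistent tagging.
Count = 0.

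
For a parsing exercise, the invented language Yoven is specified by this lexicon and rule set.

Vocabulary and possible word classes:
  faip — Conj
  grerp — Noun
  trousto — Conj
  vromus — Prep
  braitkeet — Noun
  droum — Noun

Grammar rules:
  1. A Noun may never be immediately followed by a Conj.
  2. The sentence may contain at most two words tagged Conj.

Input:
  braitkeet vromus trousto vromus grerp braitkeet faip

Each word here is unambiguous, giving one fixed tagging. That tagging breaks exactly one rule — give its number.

Fixed tagging: Noun Prep Conj Prep Noun Noun Conj.
Rule check: R1 violated, R2 holds.
Only rule 1 fails.

1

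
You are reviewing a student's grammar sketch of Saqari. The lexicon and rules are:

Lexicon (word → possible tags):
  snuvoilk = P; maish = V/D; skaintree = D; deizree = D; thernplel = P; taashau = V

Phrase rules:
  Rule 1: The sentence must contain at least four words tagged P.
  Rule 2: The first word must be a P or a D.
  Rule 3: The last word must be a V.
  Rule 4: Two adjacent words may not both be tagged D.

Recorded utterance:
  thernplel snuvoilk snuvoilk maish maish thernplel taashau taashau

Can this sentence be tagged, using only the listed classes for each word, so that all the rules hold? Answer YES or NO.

YES

Candidates per position — 1:thernplel {P}; 2:snuvoilk {P}; 3:snuvoilk {P}; 4:maish {V,D}; 5:maish {V,D}; 6:thernplel {P}; 7:taashau {V}; 8:taashau {V}.
One satisfying assignment: P P P V V P V V.
Rule-by-rule: rule 1 ✓; rule 2 ✓; rule 3 ✓; rule 4 ✓.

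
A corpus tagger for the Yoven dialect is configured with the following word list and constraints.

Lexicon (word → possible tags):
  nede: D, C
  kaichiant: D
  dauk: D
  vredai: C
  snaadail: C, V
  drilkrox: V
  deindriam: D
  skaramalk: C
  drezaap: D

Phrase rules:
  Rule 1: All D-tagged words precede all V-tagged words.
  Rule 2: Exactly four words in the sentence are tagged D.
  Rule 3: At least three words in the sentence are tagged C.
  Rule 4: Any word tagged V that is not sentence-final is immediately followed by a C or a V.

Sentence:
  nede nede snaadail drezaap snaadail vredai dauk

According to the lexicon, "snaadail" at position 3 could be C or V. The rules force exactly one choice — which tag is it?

C

Candidates per position — 1:nede {D,C}; 2:nede {D,C}; 3:snaadail {C,V}; 4:drezaap {D}; 5:snaadail {C,V}; 6:vredai {C}; 7:dauk {D}.
Word 1 cannot be C — rule 2 would then fail for every completion. It is D.
Word 2 cannot be C — rule 2 would then fail for every completion. It is D.
Word 3 cannot be V — rule 1 would then fail for every completion. It is C.
Word 5 cannot be V — rule 1 would then fail for every completion. It is C.
The only consistent sequence is: D D C D C C D.
Checking: rule 1 ✓; rule 2 ✓; rule 3 ✓; rule 4 ✓.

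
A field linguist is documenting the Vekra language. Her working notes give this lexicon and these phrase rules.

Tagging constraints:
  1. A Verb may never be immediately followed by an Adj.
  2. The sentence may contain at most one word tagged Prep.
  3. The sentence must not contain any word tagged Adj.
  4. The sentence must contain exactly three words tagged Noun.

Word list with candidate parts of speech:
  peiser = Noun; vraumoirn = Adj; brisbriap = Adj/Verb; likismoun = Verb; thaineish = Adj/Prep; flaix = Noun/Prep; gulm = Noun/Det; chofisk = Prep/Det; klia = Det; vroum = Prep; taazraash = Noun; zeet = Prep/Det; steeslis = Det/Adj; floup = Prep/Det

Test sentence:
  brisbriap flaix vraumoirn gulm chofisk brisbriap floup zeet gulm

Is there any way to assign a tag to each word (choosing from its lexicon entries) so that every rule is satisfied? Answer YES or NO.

Candidates per position — 1:brisbriap {Adj,Verb}; 2:flaix {Noun,Prep}; 3:vraumoirn {Adj}; 4:gulm {Noun,Det}; 5:chofisk {Prep,Det}; 6:brisbriap {Adj,Verb}; 7:floup {Prep,Det}; 8:zeet {Prep,Det}; 9:gulm {Noun,Det}.
Rule 3 cannot be satisfied by any choice of tags from the lexicon.
So there is no consistent tagging.

NO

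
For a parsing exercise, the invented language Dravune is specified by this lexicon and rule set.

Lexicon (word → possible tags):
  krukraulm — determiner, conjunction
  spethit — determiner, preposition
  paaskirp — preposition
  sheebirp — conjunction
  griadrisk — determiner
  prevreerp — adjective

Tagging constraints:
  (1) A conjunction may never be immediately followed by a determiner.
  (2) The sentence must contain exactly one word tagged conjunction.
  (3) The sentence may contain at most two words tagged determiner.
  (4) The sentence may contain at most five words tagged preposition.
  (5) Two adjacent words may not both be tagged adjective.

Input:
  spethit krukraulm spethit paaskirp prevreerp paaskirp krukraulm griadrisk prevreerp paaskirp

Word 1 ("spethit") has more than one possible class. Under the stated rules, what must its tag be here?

preposition

Candidates per position — 1:spethit {determiner,preposition}; 2:krukraulm {determiner,conjunction}; 3:spethit {determiner,preposition}; 4:paaskirp {preposition}; 5:prevreerp {adjective}; 6:paaskirp {preposition}; 7:krukraulm {determiner,conjunction}; 8:griadrisk {determiner}; 9:prevreerp {adjective}; 10:paaskirp {preposition}.
Word 7 cannot be conjunction — rule 1 would then fail for every completion. It is determiner.
Word 1 cannot be determiner — rule 3 would then fail for every completion. It is preposition.
Word 2 cannot be determiner — rule 2 would then fail for every completion. It is conjunction.
Word 3 cannot be determiner — rule 1 would then fail for every completion. It is preposition.
The unique satisfying tagging is: preposition conjunction preposition preposition adjective preposition determiner determiner adjective preposition.
Verifying each rule — rule 1 holds; rule 2 holds; rule 3 holds; rule 4 holds; rule 5 holds.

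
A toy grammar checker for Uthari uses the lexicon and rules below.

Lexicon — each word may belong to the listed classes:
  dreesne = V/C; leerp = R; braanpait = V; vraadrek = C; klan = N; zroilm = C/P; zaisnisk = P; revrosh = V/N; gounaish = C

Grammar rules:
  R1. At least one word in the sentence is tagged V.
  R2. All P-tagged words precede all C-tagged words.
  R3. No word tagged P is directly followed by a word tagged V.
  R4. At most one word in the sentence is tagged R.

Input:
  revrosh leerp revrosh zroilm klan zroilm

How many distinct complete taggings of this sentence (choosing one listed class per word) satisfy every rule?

9

Candidates per position — 1:revrosh {V,N}; 2:leerp {R}; 3:revrosh {V,N}; 4:zroilm {C,P}; 5:klan {N}; 6:zroilm {C,P}.
There are 16 candidate sequences in total.
Checking each against the rules leaves 9 sequences.
Count = 9.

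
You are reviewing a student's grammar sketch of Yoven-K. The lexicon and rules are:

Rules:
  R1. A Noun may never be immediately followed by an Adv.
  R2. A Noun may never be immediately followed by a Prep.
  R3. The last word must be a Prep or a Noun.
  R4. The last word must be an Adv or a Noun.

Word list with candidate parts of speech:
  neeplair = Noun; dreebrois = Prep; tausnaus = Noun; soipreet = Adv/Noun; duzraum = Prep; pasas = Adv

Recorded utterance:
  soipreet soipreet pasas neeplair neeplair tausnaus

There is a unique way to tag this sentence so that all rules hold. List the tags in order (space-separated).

Candidates per position — 1:soipreet {Adv,Noun}; 2:soipreet {Adv,Noun}; 3:pasas {Adv}; 4:neeplair {Noun}; 5:neeplair {Noun}; 6:tausnaus {Noun}.
Word 1 cannot be Noun — rule 1 would then fail for every completion. It is Adv.
Word 2 cannot be Noun — rule 1 would then fail for every completion. It is Adv.
The only consistent sequence is: Adv Adv Adv Noun Noun Noun.
Verifying each rule — rule 1 satisfied; rule 2 satisfied; rule 3 satisfied; rule 4 satisfied.

Adv Adv Adv Noun Noun Noun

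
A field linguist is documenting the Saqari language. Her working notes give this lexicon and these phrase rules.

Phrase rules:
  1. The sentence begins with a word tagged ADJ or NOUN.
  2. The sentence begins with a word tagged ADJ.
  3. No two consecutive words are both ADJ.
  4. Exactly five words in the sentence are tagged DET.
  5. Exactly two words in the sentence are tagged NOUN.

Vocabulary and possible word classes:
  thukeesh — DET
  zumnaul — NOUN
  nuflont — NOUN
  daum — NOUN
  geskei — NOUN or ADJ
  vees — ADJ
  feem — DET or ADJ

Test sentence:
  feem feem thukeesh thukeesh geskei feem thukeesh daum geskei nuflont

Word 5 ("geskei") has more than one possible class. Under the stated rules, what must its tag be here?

Candidates per position — 1:feem {DET,ADJ}; 2:feem {DET,ADJ}; 3:thukeesh {DET}; 4:thukeesh {DET}; 5:geskei {NOUN,ADJ}; 6:feem {DET,ADJ}; 7:thukeesh {DET}; 8:daum {NOUN}; 9:geskei {NOUN,ADJ}; 10:nuflont {NOUN}.
At position 1, choosing DET makes rule 1 impossible to satisfy; hence ADJ.
At position 2, choosing ADJ makes rule 3 impossible to satisfy; hence DET.
At position 5, choosing NOUN makes rule 5 impossible to satisfy; hence ADJ.
At position 6, choosing ADJ makes rule 3 impossible to satisfy; hence DET.
At position 9, choosing NOUN makes rule 5 impossible to satisfy; hence ADJ.
That leaves exactly one tagging: ADJ DET DET DET ADJ DET DET NOUN ADJ NOUN.
Checking: rule 1 holds; rule 2 holds; rule 3 holds; rule 4 holds; rule 5 holds.

ADJ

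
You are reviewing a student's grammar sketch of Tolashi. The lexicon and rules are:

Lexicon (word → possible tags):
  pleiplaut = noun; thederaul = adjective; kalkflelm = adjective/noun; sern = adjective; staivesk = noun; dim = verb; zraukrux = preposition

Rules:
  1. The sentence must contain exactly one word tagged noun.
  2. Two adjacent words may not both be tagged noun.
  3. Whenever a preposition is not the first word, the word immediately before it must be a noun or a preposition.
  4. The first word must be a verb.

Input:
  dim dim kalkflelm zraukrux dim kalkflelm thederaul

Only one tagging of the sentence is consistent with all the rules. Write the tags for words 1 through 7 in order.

Candidates per position — 1:dim {verb}; 2:dim {verb}; 3:kalkflelm {adjective,noun}; 4:zraukrux {preposition}; 5:dim {verb}; 6:kalkflelm {adjective,noun}; 7:thederaul {adjective}.
Word 3 cannot be adjective — rule 3 would then fail for every completion. It is noun.
Word 6 cannot be noun — rule 1 would then fail for every completion. It is adjective.
The only consistent sequence is: verb verb noun preposition verb adjective adjective.
Check: rule 1 holds; rule 2 holds; rule 3 holds; rule 4 holds.

verb verb noun preposition verb adjective adjective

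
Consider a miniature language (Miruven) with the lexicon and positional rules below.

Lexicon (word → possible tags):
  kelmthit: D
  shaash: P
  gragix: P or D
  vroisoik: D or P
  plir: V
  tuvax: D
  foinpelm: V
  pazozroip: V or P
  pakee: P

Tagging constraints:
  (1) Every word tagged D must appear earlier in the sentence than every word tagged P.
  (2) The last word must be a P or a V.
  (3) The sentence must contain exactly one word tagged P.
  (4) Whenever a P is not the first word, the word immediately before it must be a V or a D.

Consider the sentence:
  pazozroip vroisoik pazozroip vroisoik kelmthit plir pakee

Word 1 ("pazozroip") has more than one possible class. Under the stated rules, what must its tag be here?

Candidates per position — 1:pazozroip {V,P}; 2:vroisoik {D,P}; 3:pazozroip {V,P}; 4:vroisoik {D,P}; 5:kelmthit {D}; 6:plir {V}; 7:pakee {P}.
If word 1 were P, no tagging could satisfy rule 1; so word 1 is V.
If word 2 were P, no tagging could satisfy rule 1; so word 2 is D.
If word 3 were P, no tagging could satisfy rule 1; so word 3 is V.
If word 4 were P, no tagging could satisfy rule 1; so word 4 is D.
The unique satisfying tagging is: V D V D D V P.
Verifying each rule — rule 1 ok; rule 2 ok; rule 3 ok; rule 4 ok.

V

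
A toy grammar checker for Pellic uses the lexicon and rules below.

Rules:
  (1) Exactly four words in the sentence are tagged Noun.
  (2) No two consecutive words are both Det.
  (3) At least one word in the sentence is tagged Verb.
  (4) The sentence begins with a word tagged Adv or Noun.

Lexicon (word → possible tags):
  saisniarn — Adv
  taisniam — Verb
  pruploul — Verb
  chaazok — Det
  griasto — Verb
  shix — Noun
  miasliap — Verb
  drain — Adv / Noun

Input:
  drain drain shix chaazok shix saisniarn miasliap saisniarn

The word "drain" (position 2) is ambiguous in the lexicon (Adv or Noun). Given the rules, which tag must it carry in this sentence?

Noun

Candidates per position — 1:drain {Adv,Noun}; 2:drain {Adv,Noun}; 3:shix {Noun}; 4:chaazok {Det}; 5:shix {Noun}; 6:saisniarn {Adv}; 7:miasliap {Verb}; 8:saisniarn {Adv}.
Position 1: tagging it Adv would leave rule 1 unsatisfiable, so it must be Noun.
Position 2: tagging it Adv would leave rule 1 unsatisfiable, so it must be Noun.
The unique satisfying tagging is: Noun Noun Noun Det Noun Adv Verb Adv.
Verifying each rule — rule 1 ✓; rule 2 ✓; rule 3 ✓; rule 4 ✓.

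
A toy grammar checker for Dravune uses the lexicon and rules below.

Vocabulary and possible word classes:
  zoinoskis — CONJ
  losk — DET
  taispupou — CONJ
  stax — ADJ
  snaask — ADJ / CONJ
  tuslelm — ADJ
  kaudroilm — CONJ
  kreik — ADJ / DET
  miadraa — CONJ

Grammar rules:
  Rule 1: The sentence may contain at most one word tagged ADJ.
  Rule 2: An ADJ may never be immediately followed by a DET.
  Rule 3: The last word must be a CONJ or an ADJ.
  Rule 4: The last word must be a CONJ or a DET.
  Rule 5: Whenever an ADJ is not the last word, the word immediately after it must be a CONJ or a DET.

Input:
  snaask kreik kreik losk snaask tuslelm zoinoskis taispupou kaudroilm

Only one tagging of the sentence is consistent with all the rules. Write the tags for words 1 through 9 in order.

CONJ DET DET DET CONJ ADJ CONJ CONJ CONJ

Candidates per position — 1:snaask {ADJ,CONJ}; 2:kreik {ADJ,DET}; 3:kreik {ADJ,DET}; 4:losk {DET}; 5:snaask {ADJ,CONJ}; 6:tuslelm {ADJ}; 7:zoinoskis {CONJ}; 8:taispupou {CONJ}; 9:kaudroilm {CONJ}.
Position 1: ADJ is ruled out by rule 1; that leaves CONJ.
Position 2: ADJ is ruled out by rule 1; that leaves DET.
Position 3: ADJ is ruled out by rule 1; that leaves DET.
Position 5: ADJ is ruled out by rule 1; that leaves CONJ.
So the tagging must be: CONJ DET DET DET CONJ ADJ CONJ CONJ CONJ.
Checking: rule 1 ✓; rule 2 ✓; rule 3 ✓; rule 4 ✓; rule 5 ✓.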